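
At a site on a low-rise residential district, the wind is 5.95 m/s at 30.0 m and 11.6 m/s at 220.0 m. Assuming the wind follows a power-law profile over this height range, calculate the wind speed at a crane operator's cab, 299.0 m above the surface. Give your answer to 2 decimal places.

12.86 m/s

First find α: α = ln(V₂/V₁)/ln(z₂/z₁) = ln(11.6/5.95)/ln(220.0/30.0) = 0.66761/1.99243 = 0.3351
Extrapolate from 220.0 m to 299.0 m: V₃ = 11.6 × (299.0/220.0)^0.3351 = 11.6 × 1.1083 = 12.8560 m/s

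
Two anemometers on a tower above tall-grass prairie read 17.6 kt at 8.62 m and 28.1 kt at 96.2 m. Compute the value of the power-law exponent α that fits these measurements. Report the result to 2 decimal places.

Power law: V₂/V₁ = (z₂/z₁)^α ⇒ α = ln(V₂/V₁) / ln(z₂/z₁)
α = ln(28.1/17.6) / ln(96.2/8.62) = ln(1.5966) / ln(11.1601)
  = 0.46787 / 2.41234 = 0.19395

α ≈ 0.19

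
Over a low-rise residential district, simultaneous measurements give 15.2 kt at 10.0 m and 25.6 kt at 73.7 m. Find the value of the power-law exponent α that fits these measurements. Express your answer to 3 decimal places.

Power law: V₂/V₁ = (z₂/z₁)^α ⇒ α = ln(V₂/V₁) / ln(z₂/z₁)
α = ln(25.6/15.2) / ln(73.7/10.0) = ln(1.6842) / ln(7.3700)
  = 0.52130 / 1.99742 = 0.26099

α ≈ 0.261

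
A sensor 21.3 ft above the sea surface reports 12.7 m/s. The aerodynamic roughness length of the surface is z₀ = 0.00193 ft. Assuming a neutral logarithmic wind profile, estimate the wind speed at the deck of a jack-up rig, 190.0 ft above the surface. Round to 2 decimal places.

Log law: V(z) ∝ ln(z/z₀), so V₂/V₁ = ln(z₂/z₀) / ln(z₁/z₀).
ln(190.0/0.00193) = 11.4973, ln(21.3/0.00193) = 9.3089
V₂ = 12.7 × 11.4973/9.3089 = 12.7 × 1.2351 = 15.6855 m/s

15.69 m/s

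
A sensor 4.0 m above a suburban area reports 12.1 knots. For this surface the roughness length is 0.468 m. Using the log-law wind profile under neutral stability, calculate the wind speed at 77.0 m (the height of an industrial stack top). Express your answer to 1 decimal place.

Log law: V(z) ∝ ln(z/z₀), so V₂/V₁ = ln(z₂/z₀) / ln(z₁/z₀).
ln(77.0/0.468) = 5.1031, ln(4.0/0.468) = 2.1456
V₂ = 12.1 × 5.1031/2.1456 = 12.1 × 2.3784 = 28.7789 knots

28.8 knots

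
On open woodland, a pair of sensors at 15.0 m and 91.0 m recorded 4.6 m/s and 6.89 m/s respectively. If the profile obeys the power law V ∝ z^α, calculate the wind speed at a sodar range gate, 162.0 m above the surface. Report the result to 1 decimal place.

7.8 m/s

First find α: α = ln(V₂/V₁)/ln(z₂/z₁) = ln(6.89/4.6)/ln(91.0/15.0) = 0.40401/1.80281 = 0.2241
Extrapolate from 91.0 m to 162.0 m: V₃ = 6.89 × (162.0/91.0)^0.2241 = 6.89 × 1.1380 = 7.8406 m/s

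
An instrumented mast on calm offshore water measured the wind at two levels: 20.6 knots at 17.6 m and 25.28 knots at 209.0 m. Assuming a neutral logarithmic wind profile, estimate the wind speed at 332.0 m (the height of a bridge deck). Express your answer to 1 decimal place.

Log law: V ∝ ln(z/z₀). From the pair, with r = V₁/V₂ = 0.81487,
ln z₀ = (ln z₁ − r·ln z₂)/(1 − r) = (2.8679 − 0.81487×5.3423)/0.18513 = -8.0238 → z₀ = 0.0003276 m
V₃ = V₁ · ln(z₃/z₀)/ln(z₁/z₀) = 20.6 × 13.8290/10.8917 = 26.1553 knots

26.2 knots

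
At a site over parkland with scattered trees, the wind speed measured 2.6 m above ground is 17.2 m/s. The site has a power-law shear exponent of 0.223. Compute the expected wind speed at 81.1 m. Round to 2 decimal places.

Power-law profile: V₂ = V₁ · (z₂/z₁)^α
V₂ = 17.2 × (81.1/2.6)^0.223 = 17.2 × (31.1923)^0.223
    = 17.2 × 2.1536 = 37.0426 m/s

37.04 m/s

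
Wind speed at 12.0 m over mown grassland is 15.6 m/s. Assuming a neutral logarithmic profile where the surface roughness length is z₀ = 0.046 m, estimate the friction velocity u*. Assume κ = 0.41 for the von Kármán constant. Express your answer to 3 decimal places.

u* ≈ 1.150 m/s

Log law: V(z) = (u*/κ) · ln(z/z₀) ⇒ u* = κ · V / ln(z/z₀)
u* = 0.41 × 15.6 / ln(12.0/0.046) = 0.41 × 15.6 / 5.5640
   = 6.3960 / 5.5640 = 1.1495 m/s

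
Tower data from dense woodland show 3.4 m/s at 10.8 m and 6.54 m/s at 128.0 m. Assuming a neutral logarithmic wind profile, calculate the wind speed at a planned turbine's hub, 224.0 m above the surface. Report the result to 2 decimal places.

7.25 m/s

Log law: V ∝ ln(z/z₀). From the pair, with r = V₁/V₂ = 0.51988,
ln z₀ = (ln z₁ − r·ln z₂)/(1 − r) = (2.3795 − 0.51988×4.8520)/0.48012 = -0.2977 → z₀ = 0.7425 m
V₃ = V₁ · ln(z₃/z₀)/ln(z₁/z₀) = 3.4 × 5.7093/2.6772 = 7.2507 m/s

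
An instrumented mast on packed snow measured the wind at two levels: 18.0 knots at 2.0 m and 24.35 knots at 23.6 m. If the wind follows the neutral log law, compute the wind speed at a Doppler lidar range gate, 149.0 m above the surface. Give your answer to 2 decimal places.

Log law: V ∝ ln(z/z₀). From the pair, with r = V₁/V₂ = 0.73922,
ln z₀ = (ln z₁ − r·ln z₂)/(1 − r) = (0.6931 − 0.73922×3.1612)/0.26078 = -6.3030 → z₀ = 0.001831 m
V₃ = V₁ · ln(z₃/z₀)/ln(z₁/z₀) = 18.0 × 11.3070/6.9962 = 29.0910 knots

29.09 knots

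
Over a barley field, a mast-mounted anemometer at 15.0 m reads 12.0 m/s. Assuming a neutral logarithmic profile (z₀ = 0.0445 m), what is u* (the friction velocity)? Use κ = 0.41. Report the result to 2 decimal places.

Log law: V(z) = (u*/κ) · ln(z/z₀) ⇒ u* = κ · V / ln(z/z₀)
u* = 0.41 × 12.0 / ln(15.0/0.0445) = 0.41 × 12.0 / 5.8203
   = 4.9200 / 5.8203 = 0.8453 m/s

u* ≈ 0.85 m/s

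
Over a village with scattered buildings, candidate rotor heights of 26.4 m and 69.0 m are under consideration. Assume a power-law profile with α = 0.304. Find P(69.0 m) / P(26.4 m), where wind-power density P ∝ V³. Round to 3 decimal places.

Speed ratio: V_B/V_A = (z_B/z_A)^α = (69.0/26.4)^0.304 = (2.6136)^0.304 = 1.33919
Power-density ratio: P_B/P_A = (V_B/V_A)³ = (1.33919)³ = 2.40175

2.402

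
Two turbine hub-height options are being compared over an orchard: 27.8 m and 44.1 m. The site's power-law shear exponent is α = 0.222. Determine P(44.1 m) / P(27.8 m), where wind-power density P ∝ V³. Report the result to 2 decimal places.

Speed ratio: V_B/V_A = (z_B/z_A)^α = (44.1/27.8)^0.222 = (1.5863)^0.222 = 1.10787
Power-density ratio: P_B/P_A = (V_B/V_A)³ = (1.10787)³ = 1.35976

1.36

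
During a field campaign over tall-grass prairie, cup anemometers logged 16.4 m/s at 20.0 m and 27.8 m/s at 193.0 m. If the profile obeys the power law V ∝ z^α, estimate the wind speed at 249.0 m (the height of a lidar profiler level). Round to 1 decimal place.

29.5 m/s

First find α: α = ln(V₂/V₁)/ln(z₂/z₁) = ln(27.8/16.4)/ln(193.0/20.0) = 0.52775/2.26696 = 0.2328
Extrapolate from 193.0 m to 249.0 m: V₃ = 27.8 × (249.0/193.0)^0.2328 = 27.8 × 1.0611 = 29.4987 m/s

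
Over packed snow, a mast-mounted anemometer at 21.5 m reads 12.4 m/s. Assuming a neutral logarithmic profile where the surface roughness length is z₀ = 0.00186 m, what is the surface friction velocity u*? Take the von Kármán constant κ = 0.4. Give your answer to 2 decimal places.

Log law: V(z) = (u*/κ) · ln(z/z₀) ⇒ u* = κ · V / ln(z/z₀)
u* = 0.4 × 12.4 / ln(21.5/0.00186) = 0.4 × 12.4 / 9.3552
   = 4.9600 / 9.3552 = 0.5302 m/s

u* ≈ 0.53 m/s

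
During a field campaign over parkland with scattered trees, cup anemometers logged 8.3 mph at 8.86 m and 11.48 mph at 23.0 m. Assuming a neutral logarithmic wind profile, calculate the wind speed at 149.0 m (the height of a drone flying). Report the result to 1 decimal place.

17.7 mph

Log law: V ∝ ln(z/z₀). From the pair, with r = V₁/V₂ = 0.72300,
ln z₀ = (ln z₁ − r·ln z₂)/(1 − r) = (2.1815 − 0.72300×3.1355)/0.27700 = -0.3083 → z₀ = 0.7347 m
V₃ = V₁ · ln(z₃/z₀)/ln(z₁/z₀) = 8.3 × 5.3123/2.4899 = 17.7085 mph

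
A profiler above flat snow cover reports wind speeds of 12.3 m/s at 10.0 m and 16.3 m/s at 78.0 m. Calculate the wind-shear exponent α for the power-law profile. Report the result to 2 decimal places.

α ≈ 0.14

Power law: V₂/V₁ = (z₂/z₁)^α ⇒ α = ln(V₂/V₁) / ln(z₂/z₁)
α = ln(16.3/12.3) / ln(78.0/10.0) = ln(1.3252) / ln(7.8000)
  = 0.28157 / 2.05412 = 0.13707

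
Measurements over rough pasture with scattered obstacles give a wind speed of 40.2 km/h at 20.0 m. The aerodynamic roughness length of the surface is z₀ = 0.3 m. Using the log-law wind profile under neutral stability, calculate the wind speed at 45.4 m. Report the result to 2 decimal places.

Log law: V(z) ∝ ln(z/z₀), so V₂/V₁ = ln(z₂/z₀) / ln(z₁/z₀).
ln(45.4/0.3) = 5.0195, ln(20.0/0.3) = 4.1997
V₂ = 40.2 × 5.0195/4.1997 = 40.2 × 1.1952 = 48.0470 km/h

48.05 km/h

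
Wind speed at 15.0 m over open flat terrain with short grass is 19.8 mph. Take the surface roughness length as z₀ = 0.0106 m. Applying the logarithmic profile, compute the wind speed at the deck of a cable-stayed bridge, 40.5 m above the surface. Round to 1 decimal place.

Log law: V(z) ∝ ln(z/z₀), so V₂/V₁ = ln(z₂/z₀) / ln(z₁/z₀).
ln(40.5/0.0106) = 8.2482, ln(15.0/0.0106) = 7.2550
V₂ = 19.8 × 8.2482/7.2550 = 19.8 × 1.1369 = 22.5108 mph

22.5 mph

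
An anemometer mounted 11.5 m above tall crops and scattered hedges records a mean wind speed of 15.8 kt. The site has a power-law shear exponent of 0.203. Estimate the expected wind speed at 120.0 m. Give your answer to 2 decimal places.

Power-law profile: V₂ = V₁ · (z₂/z₁)^α
V₂ = 15.8 × (120.0/11.5)^0.203 = 15.8 × (10.4348)^0.203
    = 15.8 × 1.6097 = 25.4337 kt

25.43 kt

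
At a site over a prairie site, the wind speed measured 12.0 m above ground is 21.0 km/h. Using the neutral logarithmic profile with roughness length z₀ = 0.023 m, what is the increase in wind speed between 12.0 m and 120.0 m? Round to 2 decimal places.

Log law: V₂ = V₁ · ln(z₂/z₀)/ln(z₁/z₀) = 21.0 × 8.5598/6.2572 = 28.7278 km/h
ΔV = 28.7278 − 21.0 = 7.7278 km/h

7.73 km/h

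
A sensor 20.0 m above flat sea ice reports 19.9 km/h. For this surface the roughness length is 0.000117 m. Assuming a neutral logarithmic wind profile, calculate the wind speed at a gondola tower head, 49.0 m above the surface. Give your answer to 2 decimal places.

Log law: V(z) ∝ ln(z/z₀), so V₂/V₁ = ln(z₂/z₀) / ln(z₁/z₀).
ln(49.0/0.000117) = 12.9452, ln(20.0/0.000117) = 12.0491
V₂ = 19.9 × 12.9452/12.0491 = 19.9 × 1.0744 = 21.3800 km/h

21.38 km/h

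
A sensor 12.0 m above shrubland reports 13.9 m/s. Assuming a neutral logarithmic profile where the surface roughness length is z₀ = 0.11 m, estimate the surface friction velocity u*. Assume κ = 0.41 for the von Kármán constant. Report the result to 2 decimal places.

Log law: V(z) = (u*/κ) · ln(z/z₀) ⇒ u* = κ · V / ln(z/z₀)
u* = 0.41 × 13.9 / ln(12.0/0.11) = 0.41 × 13.9 / 4.6922
   = 5.6990 / 4.6922 = 1.2146 m/s

u* ≈ 1.21 m/s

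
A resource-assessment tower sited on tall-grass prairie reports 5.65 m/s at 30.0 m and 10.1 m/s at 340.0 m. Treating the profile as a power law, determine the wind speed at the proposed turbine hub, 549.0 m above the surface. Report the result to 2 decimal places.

11.33 m/s

First find α: α = ln(V₂/V₁)/ln(z₂/z₁) = ln(10.1/5.65)/ln(340.0/30.0) = 0.58088/2.42775 = 0.2393
Extrapolate from 340.0 m to 549.0 m: V₃ = 10.1 × (549.0/340.0)^0.2393 = 10.1 × 1.1215 = 11.3269 m/s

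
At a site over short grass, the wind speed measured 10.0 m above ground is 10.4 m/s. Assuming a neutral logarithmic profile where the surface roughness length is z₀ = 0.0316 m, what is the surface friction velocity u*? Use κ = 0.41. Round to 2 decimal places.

u* ≈ 0.74 m/s

Log law: V(z) = (u*/κ) · ln(z/z₀) ⇒ u* = κ · V / ln(z/z₀)
u* = 0.41 × 10.4 / ln(10.0/0.0316) = 0.41 × 10.4 / 5.7572
   = 4.2640 / 5.7572 = 0.7406 m/s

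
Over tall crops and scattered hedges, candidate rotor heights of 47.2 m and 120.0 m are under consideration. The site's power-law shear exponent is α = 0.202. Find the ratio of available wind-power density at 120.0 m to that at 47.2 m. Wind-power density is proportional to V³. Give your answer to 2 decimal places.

1.76

Speed ratio: V_B/V_A = (z_B/z_A)^α = (120.0/47.2)^0.202 = (2.5424)^0.202 = 1.20742
Power-density ratio: P_B/P_A = (V_B/V_A)³ = (1.20742)³ = 1.76025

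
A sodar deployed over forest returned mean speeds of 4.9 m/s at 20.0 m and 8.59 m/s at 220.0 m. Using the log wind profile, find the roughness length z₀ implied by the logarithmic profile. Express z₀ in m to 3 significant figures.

Log law: V(z) ∝ ln(z/z₀). With r = V₁/V₂ = 4.9/8.59 = 0.57043,
r · ln(z₂/z₀) = ln(z₁/z₀) ⇒ ln z₀ = (ln z₁ − r·ln z₂)/(1 − r)
ln z₀ = (2.99573 − 0.57043×5.39363) / 0.42957 = -0.1885
z₀ = exp(-0.1885) = 0.8282 m

z₀ ≈ 0.828 m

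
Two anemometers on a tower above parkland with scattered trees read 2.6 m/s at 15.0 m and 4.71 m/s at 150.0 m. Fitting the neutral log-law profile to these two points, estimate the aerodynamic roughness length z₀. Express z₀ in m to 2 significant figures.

z₀ ≈ 0.88 m

Log law: V(z) ∝ ln(z/z₀). With r = V₁/V₂ = 2.6/4.71 = 0.55202,
r · ln(z₂/z₀) = ln(z₁/z₀) ⇒ ln z₀ = (ln z₁ − r·ln z₂)/(1 − r)
ln z₀ = (2.70805 − 0.55202×5.01064) / 0.44798 = -0.1293
z₀ = exp(-0.1293) = 0.8787 m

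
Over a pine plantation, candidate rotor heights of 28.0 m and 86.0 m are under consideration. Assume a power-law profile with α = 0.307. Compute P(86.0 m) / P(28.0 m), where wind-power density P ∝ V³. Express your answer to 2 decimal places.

2.81

Speed ratio: V_B/V_A = (z_B/z_A)^α = (86.0/28.0)^0.307 = (3.0714)^0.307 = 1.41128
Power-density ratio: P_B/P_A = (V_B/V_A)³ = (1.41128)³ = 2.81087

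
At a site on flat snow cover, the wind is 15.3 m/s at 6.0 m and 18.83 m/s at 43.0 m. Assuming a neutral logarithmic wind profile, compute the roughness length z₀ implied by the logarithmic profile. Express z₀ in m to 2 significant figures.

z₀ ≈ 0.0012 m

Log law: V(z) ∝ ln(z/z₀). With r = V₁/V₂ = 15.3/18.83 = 0.81253,
r · ln(z₂/z₀) = ln(z₁/z₀) ⇒ ln z₀ = (ln z₁ − r·ln z₂)/(1 − r)
ln z₀ = (1.79176 − 0.81253×3.76120) / 0.18747 = -6.7443
z₀ = exp(-6.7443) = 0.001178 m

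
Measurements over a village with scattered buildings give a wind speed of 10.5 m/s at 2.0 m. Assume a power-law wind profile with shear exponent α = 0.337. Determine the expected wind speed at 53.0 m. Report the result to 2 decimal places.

31.68 m/s

Power-law profile: V₂ = V₁ · (z₂/z₁)^α
V₂ = 10.5 × (53.0/2.0)^0.337 = 10.5 × (26.5000)^0.337
    = 10.5 × 3.0174 = 31.6828 m/s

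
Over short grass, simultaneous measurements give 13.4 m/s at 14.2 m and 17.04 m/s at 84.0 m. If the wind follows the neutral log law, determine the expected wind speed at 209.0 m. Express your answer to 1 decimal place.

18.9 m/s

Log law: V ∝ ln(z/z₀). From the pair, with r = V₁/V₂ = 0.78638,
ln z₀ = (ln z₁ − r·ln z₂)/(1 − r) = (2.6532 − 0.78638×4.4308)/0.21362 = -3.8906 → z₀ = 0.02043 m
V₃ = V₁ · ln(z₃/z₀)/ln(z₁/z₀) = 13.4 × 9.2329/6.5438 = 18.9065 m/s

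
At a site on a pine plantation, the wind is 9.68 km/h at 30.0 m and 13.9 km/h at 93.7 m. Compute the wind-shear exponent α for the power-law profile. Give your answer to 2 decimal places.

Power law: V₂/V₁ = (z₂/z₁)^α ⇒ α = ln(V₂/V₁) / ln(z₂/z₁)
α = ln(13.9/9.68) / ln(93.7/30.0) = ln(1.4360) / ln(3.1233)
  = 0.36183 / 1.13890 = 0.31770

α ≈ 0.32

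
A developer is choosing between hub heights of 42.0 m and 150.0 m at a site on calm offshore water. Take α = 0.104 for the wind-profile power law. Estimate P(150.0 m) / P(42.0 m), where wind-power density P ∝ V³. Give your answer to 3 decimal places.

Speed ratio: V_B/V_A = (z_B/z_A)^α = (150.0/42.0)^0.104 = (3.5714)^0.104 = 1.14155
Power-density ratio: P_B/P_A = (V_B/V_A)³ = (1.14155)³ = 1.48760

1.488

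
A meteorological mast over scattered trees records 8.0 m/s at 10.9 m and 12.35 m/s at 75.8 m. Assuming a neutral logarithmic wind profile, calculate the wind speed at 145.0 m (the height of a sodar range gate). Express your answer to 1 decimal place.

13.8 m/s

Log law: V ∝ ln(z/z₀). From the pair, with r = V₁/V₂ = 0.64777,
ln z₀ = (ln z₁ − r·ln z₂)/(1 − r) = (2.3888 − 0.64777×4.3281)/0.35223 = -1.1778 → z₀ = 0.3079 m
V₃ = V₁ · ln(z₃/z₀)/ln(z₁/z₀) = 8.0 × 6.1546/3.5666 = 13.8049 m/s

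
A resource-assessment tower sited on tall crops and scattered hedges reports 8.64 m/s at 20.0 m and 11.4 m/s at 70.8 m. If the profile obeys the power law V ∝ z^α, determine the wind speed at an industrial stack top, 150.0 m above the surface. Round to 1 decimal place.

13.4 m/s

First find α: α = ln(V₂/V₁)/ln(z₂/z₁) = ln(11.4/8.64)/ln(70.8/20.0) = 0.27721/1.26413 = 0.2193
Extrapolate from 70.8 m to 150.0 m: V₃ = 11.4 × (150.0/70.8)^0.2193 = 11.4 × 1.1790 = 13.4402 m/s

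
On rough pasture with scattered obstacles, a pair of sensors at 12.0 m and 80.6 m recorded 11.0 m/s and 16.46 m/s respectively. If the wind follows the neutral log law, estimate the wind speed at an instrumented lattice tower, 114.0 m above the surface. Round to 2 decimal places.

Log law: V ∝ ln(z/z₀). From the pair, with r = V₁/V₂ = 0.66829,
ln z₀ = (ln z₁ − r·ln z₂)/(1 − r) = (2.4849 − 0.66829×4.3895)/0.33171 = -1.3522 → z₀ = 0.2587 m
V₃ = V₁ · ln(z₃/z₀)/ln(z₁/z₀) = 11.0 × 6.0884/3.8371 = 17.4539 m/s

17.45 m/s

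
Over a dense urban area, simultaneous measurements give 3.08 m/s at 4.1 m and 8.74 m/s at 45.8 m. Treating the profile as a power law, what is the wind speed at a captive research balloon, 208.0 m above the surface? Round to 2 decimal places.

16.81 m/s

First find α: α = ln(V₂/V₁)/ln(z₂/z₁) = ln(8.74/3.08)/ln(45.8/4.1) = 1.04298/2.41330 = 0.4322
Extrapolate from 45.8 m to 208.0 m: V₃ = 8.74 × (208.0/45.8)^0.4322 = 8.74 × 1.9232 = 16.8089 m/s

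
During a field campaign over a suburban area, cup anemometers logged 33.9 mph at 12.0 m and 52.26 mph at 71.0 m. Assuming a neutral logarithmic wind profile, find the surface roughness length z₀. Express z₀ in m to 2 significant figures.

z₀ ≈ 0.45 m

Log law: V(z) ∝ ln(z/z₀). With r = V₁/V₂ = 33.9/52.26 = 0.64868,
r · ln(z₂/z₀) = ln(z₁/z₀) ⇒ ln z₀ = (ln z₁ − r·ln z₂)/(1 − r)
ln z₀ = (2.48491 − 0.64868×4.26268) / 0.35132 = -0.7976
z₀ = exp(-0.7976) = 0.4504 m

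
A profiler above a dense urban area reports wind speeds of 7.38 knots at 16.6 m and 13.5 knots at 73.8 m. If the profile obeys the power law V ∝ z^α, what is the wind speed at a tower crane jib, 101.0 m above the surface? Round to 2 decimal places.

15.33 knots

First find α: α = ln(V₂/V₁)/ln(z₂/z₁) = ln(13.5/7.38)/ln(73.8/16.6) = 0.60392/1.49196 = 0.4048
Extrapolate from 73.8 m to 101.0 m: V₃ = 13.5 × (101.0/73.8)^0.4048 = 13.5 × 1.1354 = 15.3282 knots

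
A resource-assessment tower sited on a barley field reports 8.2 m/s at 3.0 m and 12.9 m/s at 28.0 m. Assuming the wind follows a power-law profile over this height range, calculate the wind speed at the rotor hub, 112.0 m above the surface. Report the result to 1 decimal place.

17.1 m/s

First find α: α = ln(V₂/V₁)/ln(z₂/z₁) = ln(12.9/8.2)/ln(28.0/3.0) = 0.45309/2.23359 = 0.2029
Extrapolate from 28.0 m to 112.0 m: V₃ = 12.9 × (112.0/28.0)^0.2029 = 12.9 × 1.3247 = 17.0891 m/s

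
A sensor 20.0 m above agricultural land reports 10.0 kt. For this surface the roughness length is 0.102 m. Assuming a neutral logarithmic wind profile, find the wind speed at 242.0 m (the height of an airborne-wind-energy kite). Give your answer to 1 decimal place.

Log law: V(z) ∝ ln(z/z₀), so V₂/V₁ = ln(z₂/z₀) / ln(z₁/z₀).
ln(242.0/0.102) = 7.7717, ln(20.0/0.102) = 5.2785
V₂ = 10.0 × 7.7717/5.2785 = 10.0 × 1.4723 = 14.7233 kt

14.7 kt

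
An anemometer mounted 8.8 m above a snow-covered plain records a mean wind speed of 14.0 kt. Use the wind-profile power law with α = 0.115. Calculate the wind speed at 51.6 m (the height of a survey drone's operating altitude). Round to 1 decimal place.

17.2 kt

Power-law profile: V₂ = V₁ · (z₂/z₁)^α
V₂ = 14.0 × (51.6/8.8)^0.115 = 14.0 × (5.8636)^0.115
    = 14.0 × 1.2256 = 17.1580 kt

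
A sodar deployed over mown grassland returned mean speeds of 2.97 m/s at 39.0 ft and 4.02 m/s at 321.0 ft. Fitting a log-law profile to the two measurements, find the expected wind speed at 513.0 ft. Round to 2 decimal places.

4.25 m/s

Log law: V ∝ ln(z/z₀). From the pair, with r = V₁/V₂ = 0.73881,
ln z₀ = (ln z₁ − r·ln z₂)/(1 − r) = (3.6636 − 0.73881×5.7714)/0.26119 = -2.2987 → z₀ = 0.1004 ft
V₃ = V₁ · ln(z₃/z₀)/ln(z₁/z₀) = 2.97 × 8.5390/5.9623 = 4.2535 m/s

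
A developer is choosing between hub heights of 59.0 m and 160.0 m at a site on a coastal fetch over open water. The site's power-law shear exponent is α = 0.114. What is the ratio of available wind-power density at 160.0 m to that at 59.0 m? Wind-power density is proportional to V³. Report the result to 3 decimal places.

Speed ratio: V_B/V_A = (z_B/z_A)^α = (160.0/59.0)^0.114 = (2.7119)^0.114 = 1.12045
Power-density ratio: P_B/P_A = (V_B/V_A)³ = (1.12045)³ = 1.40662

1.407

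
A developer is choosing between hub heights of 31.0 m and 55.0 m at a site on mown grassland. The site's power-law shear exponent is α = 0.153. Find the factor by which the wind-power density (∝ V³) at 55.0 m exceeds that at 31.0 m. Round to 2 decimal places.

Speed ratio: V_B/V_A = (z_B/z_A)^α = (55.0/31.0)^0.153 = (1.7742)^0.153 = 1.09168
Power-density ratio: P_B/P_A = (V_B/V_A)³ = (1.09168)³ = 1.30104

1.30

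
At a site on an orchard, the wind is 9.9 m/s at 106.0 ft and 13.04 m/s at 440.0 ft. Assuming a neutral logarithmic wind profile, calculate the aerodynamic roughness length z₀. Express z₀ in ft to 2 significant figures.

z₀ ≈ 1.2 ft

Log law: V(z) ∝ ln(z/z₀). With r = V₁/V₂ = 9.9/13.04 = 0.75920,
r · ln(z₂/z₀) = ln(z₁/z₀) ⇒ ln z₀ = (ln z₁ − r·ln z₂)/(1 − r)
ln z₀ = (4.66344 − 0.75920×6.08677) / 0.24080 = 0.1759
z₀ = exp(0.1759) = 1.192 ft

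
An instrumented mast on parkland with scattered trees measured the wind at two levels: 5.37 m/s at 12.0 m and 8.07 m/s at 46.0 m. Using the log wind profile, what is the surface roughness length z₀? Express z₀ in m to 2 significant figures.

Log law: V(z) ∝ ln(z/z₀). With r = V₁/V₂ = 5.37/8.07 = 0.66543,
r · ln(z₂/z₀) = ln(z₁/z₀) ⇒ ln z₀ = (ln z₁ − r·ln z₂)/(1 − r)
ln z₀ = (2.48491 − 0.66543×3.82864) / 0.33457 = -0.1876
z₀ = exp(-0.1876) = 0.8289 m

z₀ ≈ 0.83 m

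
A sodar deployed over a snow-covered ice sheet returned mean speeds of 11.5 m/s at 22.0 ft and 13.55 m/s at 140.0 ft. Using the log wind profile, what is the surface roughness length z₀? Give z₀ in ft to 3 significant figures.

Log law: V(z) ∝ ln(z/z₀). With r = V₁/V₂ = 11.5/13.55 = 0.84871,
r · ln(z₂/z₀) = ln(z₁/z₀) ⇒ ln z₀ = (ln z₁ − r·ln z₂)/(1 − r)
ln z₀ = (3.09104 − 0.84871×4.94164) / 0.15129 = -7.2904
z₀ = exp(-7.2904) = 0.0006821 ft

z₀ ≈ 0.000682 ft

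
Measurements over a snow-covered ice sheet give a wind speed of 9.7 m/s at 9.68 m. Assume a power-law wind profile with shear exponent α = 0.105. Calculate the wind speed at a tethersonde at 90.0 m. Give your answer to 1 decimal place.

Power-law profile: V₂ = V₁ · (z₂/z₁)^α
V₂ = 9.7 × (90.0/9.68)^0.105 = 9.7 × (9.2975)^0.105
    = 9.7 × 1.2638 = 12.2589 m/s

12.3 m/s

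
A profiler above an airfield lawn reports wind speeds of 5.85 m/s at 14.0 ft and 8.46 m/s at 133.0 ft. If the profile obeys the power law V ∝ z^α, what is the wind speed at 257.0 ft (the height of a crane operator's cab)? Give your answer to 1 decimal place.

9.4 m/s

First find α: α = ln(V₂/V₁)/ln(z₂/z₁) = ln(8.46/5.85)/ln(133.0/14.0) = 0.36891/2.25129 = 0.1639
Extrapolate from 133.0 ft to 257.0 ft: V₃ = 8.46 × (257.0/133.0)^0.1639 = 8.46 × 1.1140 = 9.4243 m/s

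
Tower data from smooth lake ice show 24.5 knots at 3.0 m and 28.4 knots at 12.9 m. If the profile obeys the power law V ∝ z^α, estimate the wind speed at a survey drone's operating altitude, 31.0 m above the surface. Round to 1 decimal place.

31.0 knots

First find α: α = ln(V₂/V₁)/ln(z₂/z₁) = ln(28.4/24.5)/ln(12.9/3.0) = 0.14772/1.45862 = 0.1013
Extrapolate from 12.9 m to 31.0 m: V₃ = 28.4 × (31.0/12.9)^0.1013 = 28.4 × 1.0929 = 31.0370 knots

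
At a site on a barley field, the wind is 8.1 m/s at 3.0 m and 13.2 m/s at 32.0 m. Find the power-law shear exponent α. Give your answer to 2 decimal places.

α ≈ 0.21

Power law: V₂/V₁ = (z₂/z₁)^α ⇒ α = ln(V₂/V₁) / ln(z₂/z₁)
α = ln(13.2/8.1) / ln(32.0/3.0) = ln(1.6296) / ln(10.6667)
  = 0.48835 / 2.36712 = 0.20631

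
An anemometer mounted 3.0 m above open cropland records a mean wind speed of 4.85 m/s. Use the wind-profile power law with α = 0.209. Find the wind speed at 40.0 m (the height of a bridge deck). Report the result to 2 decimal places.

8.33 m/s

Power-law profile: V₂ = V₁ · (z₂/z₁)^α
V₂ = 4.85 × (40.0/3.0)^0.209 = 4.85 × (13.3333)^0.209
    = 4.85 × 1.7184 = 8.3340 m/s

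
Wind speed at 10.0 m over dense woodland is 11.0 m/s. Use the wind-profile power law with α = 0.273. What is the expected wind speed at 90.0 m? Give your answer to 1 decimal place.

Power-law profile: V₂ = V₁ · (z₂/z₁)^α
V₂ = 11.0 × (90.0/10.0)^0.273 = 11.0 × (9.0000)^0.273
    = 11.0 × 1.8218 = 20.0401 m/s

20.0 m/s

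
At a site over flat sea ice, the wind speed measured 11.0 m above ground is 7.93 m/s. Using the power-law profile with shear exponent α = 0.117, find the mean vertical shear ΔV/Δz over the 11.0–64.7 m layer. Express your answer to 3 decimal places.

Power law: V₂ = V₁ · (z₂/z₁)^α = 7.93 × (5.8818)^0.117 = 9.7568 m/s
ΔV/Δz = (9.7568 − 7.93)/(64.7 − 11.0) = 1.8268/53.7000 = 0.03402 m/s/m

0.034 m/s/m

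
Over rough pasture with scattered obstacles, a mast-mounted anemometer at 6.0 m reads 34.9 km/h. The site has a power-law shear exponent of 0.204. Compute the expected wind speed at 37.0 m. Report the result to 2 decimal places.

50.58 km/h

Power-law profile: V₂ = V₁ · (z₂/z₁)^α
V₂ = 34.9 × (37.0/6.0)^0.204 = 34.9 × (6.1667)^0.204
    = 34.9 × 1.4493 = 50.5820 km/h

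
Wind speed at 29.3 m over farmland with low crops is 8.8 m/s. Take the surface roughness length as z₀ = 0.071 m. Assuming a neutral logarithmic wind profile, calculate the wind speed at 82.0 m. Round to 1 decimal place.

Log law: V(z) ∝ ln(z/z₀), so V₂/V₁ = ln(z₂/z₀) / ln(z₁/z₀).
ln(82.0/0.071) = 7.0518, ln(29.3/0.071) = 6.0227
V₂ = 8.8 × 7.0518/6.0227 = 8.8 × 1.1709 = 10.3037 m/s

10.3 m/s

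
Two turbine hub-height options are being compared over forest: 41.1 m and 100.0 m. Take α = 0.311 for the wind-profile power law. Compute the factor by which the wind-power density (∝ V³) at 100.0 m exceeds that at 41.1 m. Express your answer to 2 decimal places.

2.29

Speed ratio: V_B/V_A = (z_B/z_A)^α = (100.0/41.1)^0.311 = (2.4331)^0.311 = 1.31855
Power-density ratio: P_B/P_A = (V_B/V_A)³ = (1.31855)³ = 2.29237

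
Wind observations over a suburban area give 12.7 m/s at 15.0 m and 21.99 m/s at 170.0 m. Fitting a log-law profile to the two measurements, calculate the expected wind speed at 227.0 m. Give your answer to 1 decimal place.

Log law: V ∝ ln(z/z₀). From the pair, with r = V₁/V₂ = 0.57754,
ln z₀ = (ln z₁ − r·ln z₂)/(1 − r) = (2.7081 − 0.57754×5.1358)/0.42246 = -0.6108 → z₀ = 0.5429 m
V₃ = V₁ · ln(z₃/z₀)/ln(z₁/z₀) = 12.7 × 6.0358/3.3189 = 23.0965 m/s

23.1 m/s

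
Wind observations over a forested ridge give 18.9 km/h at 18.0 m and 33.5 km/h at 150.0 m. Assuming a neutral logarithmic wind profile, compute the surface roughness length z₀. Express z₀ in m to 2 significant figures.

Log law: V(z) ∝ ln(z/z₀). With r = V₁/V₂ = 18.9/33.5 = 0.56418,
r · ln(z₂/z₀) = ln(z₁/z₀) ⇒ ln z₀ = (ln z₁ − r·ln z₂)/(1 − r)
ln z₀ = (2.89037 − 0.56418×5.01064) / 0.43582 = 0.1456
z₀ = exp(0.1456) = 1.157 m

z₀ ≈ 1.2 m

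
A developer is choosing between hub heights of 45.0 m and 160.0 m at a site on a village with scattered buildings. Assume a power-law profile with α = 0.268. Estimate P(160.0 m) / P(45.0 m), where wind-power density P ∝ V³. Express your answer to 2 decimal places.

2.77

Speed ratio: V_B/V_A = (z_B/z_A)^α = (160.0/45.0)^0.268 = (3.5556)^0.268 = 1.40489
Power-density ratio: P_B/P_A = (V_B/V_A)³ = (1.40489)³ = 2.77287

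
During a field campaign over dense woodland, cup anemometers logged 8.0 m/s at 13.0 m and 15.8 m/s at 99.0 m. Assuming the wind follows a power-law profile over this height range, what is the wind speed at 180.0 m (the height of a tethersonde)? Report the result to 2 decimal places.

First find α: α = ln(V₂/V₁)/ln(z₂/z₁) = ln(15.8/8.0)/ln(99.0/13.0) = 0.68057/2.03017 = 0.3352
Extrapolate from 99.0 m to 180.0 m: V₃ = 15.8 × (180.0/99.0)^0.3352 = 15.8 × 1.2219 = 19.3061 m/s

19.31 m/s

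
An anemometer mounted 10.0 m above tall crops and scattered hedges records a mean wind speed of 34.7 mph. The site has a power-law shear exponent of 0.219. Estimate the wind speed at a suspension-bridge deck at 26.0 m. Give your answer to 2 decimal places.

42.78 mph

Power-law profile: V₂ = V₁ · (z₂/z₁)^α
V₂ = 34.7 × (26.0/10.0)^0.219 = 34.7 × (2.6000)^0.219
    = 34.7 × 1.2328 = 42.7768 mph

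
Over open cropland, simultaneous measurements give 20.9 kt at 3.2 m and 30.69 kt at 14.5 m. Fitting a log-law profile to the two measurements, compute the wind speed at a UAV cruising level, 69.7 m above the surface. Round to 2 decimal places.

40.86 kt

Log law: V ∝ ln(z/z₀). From the pair, with r = V₁/V₂ = 0.68100,
ln z₀ = (ln z₁ − r·ln z₂)/(1 − r) = (1.1632 − 0.68100×2.6741)/0.31900 = -2.0626 → z₀ = 0.1271 m
V₃ = V₁ · ln(z₃/z₀)/ln(z₁/z₀) = 20.9 × 6.3068/3.2257 = 40.8626 kt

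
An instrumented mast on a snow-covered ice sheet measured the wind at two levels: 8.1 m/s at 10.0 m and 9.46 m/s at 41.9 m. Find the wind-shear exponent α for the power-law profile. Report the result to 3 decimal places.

α ≈ 0.108

Power law: V₂/V₁ = (z₂/z₁)^α ⇒ α = ln(V₂/V₁) / ln(z₂/z₁)
α = ln(9.46/8.1) / ln(41.9/10.0) = ln(1.1679) / ln(4.1900)
  = 0.15521 / 1.43270 = 0.10833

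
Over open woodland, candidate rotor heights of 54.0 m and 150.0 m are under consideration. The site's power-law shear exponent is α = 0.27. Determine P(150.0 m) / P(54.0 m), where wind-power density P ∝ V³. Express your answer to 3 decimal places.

2.288

Speed ratio: V_B/V_A = (z_B/z_A)^α = (150.0/54.0)^0.27 = (2.7778)^0.27 = 1.31764
Power-density ratio: P_B/P_A = (V_B/V_A)³ = (1.31764)³ = 2.28768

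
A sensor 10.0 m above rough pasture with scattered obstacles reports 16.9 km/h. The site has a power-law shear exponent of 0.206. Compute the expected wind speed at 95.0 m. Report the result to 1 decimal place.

26.9 km/h

Power-law profile: V₂ = V₁ · (z₂/z₁)^α
V₂ = 16.9 × (95.0/10.0)^0.206 = 16.9 × (9.5000)^0.206
    = 16.9 × 1.5901 = 26.8719 km/h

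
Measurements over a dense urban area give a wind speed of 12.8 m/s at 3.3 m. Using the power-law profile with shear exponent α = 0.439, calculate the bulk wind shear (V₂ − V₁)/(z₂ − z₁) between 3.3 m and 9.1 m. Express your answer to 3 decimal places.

Power law: V₂ = V₁ · (z₂/z₁)^α = 12.8 × (2.7576)^0.439 = 19.9803 m/s
ΔV/Δz = (19.9803 − 12.8)/(9.1 − 3.3) = 7.1803/5.8000 = 1.23798 m/s/m

1.238 m/s/m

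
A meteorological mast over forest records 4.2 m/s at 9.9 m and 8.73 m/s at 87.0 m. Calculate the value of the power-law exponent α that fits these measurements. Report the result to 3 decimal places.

Power law: V₂/V₁ = (z₂/z₁)^α ⇒ α = ln(V₂/V₁) / ln(z₂/z₁)
α = ln(8.73/4.2) / ln(87.0/9.9) = ln(2.0786) / ln(8.7879)
  = 0.73168 / 2.17337 = 0.33666

α ≈ 0.337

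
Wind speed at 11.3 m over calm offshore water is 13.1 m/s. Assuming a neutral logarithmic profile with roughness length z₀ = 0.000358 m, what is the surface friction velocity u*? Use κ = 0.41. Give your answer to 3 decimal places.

u* ≈ 0.518 m/s

Log law: V(z) = (u*/κ) · ln(z/z₀) ⇒ u* = κ · V / ln(z/z₀)
u* = 0.41 × 13.1 / ln(11.3/0.000358) = 0.41 × 13.1 / 10.3598
   = 5.3710 / 10.3598 = 0.5184 m/s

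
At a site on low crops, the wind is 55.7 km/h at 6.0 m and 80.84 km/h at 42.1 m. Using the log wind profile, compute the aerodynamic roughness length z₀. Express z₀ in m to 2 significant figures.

z₀ ≈ 0.080 m

Log law: V(z) ∝ ln(z/z₀). With r = V₁/V₂ = 55.7/80.84 = 0.68902,
r · ln(z₂/z₀) = ln(z₁/z₀) ⇒ ln z₀ = (ln z₁ − r·ln z₂)/(1 − r)
ln z₀ = (1.79176 − 0.68902×3.74005) / 0.31098 = -2.5249
z₀ = exp(-2.5249) = 0.08007 m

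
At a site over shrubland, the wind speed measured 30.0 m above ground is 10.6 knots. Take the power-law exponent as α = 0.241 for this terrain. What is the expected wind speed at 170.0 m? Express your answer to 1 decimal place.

16.1 knots

Power-law profile: V₂ = V₁ · (z₂/z₁)^α
V₂ = 10.6 × (170.0/30.0)^0.241 = 10.6 × (5.6667)^0.241
    = 10.6 × 1.5190 = 16.1012 knots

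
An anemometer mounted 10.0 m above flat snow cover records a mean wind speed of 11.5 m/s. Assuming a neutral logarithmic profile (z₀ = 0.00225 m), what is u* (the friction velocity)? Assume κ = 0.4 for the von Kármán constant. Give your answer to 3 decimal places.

u* ≈ 0.548 m/s

Log law: V(z) = (u*/κ) · ln(z/z₀) ⇒ u* = κ · V / ln(z/z₀)
u* = 0.4 × 11.5 / ln(10.0/0.00225) = 0.4 × 11.5 / 8.3994
   = 4.6000 / 8.3994 = 0.5477 m/s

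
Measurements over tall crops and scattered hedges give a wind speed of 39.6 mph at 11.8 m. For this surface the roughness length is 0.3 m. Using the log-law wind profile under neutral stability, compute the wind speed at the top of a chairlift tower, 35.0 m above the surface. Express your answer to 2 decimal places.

Log law: V(z) ∝ ln(z/z₀), so V₂/V₁ = ln(z₂/z₀) / ln(z₁/z₀).
ln(35.0/0.3) = 4.7593, ln(11.8/0.3) = 3.6721
V₂ = 39.6 × 4.7593/3.6721 = 39.6 × 1.2961 = 51.3250 mph

51.32 mph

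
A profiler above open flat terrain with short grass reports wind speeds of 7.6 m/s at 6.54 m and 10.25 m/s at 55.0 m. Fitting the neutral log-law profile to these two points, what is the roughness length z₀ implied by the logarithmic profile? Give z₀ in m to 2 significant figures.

Log law: V(z) ∝ ln(z/z₀). With r = V₁/V₂ = 7.6/10.25 = 0.74146,
r · ln(z₂/z₀) = ln(z₁/z₀) ⇒ ln z₀ = (ln z₁ − r·ln z₂)/(1 − r)
ln z₀ = (1.87794 − 0.74146×4.00733) / 0.25854 = -4.2290
z₀ = exp(-4.2290) = 0.01457 m

z₀ ≈ 0.015 m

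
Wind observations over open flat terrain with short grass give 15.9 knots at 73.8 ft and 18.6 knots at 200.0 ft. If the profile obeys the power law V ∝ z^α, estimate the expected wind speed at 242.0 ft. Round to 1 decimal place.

First find α: α = ln(V₂/V₁)/ln(z₂/z₁) = ln(18.6/15.9)/ln(200.0/73.8) = 0.15684/0.99696 = 0.1573
Extrapolate from 200.0 ft to 242.0 ft: V₃ = 18.6 × (242.0/200.0)^0.1573 = 18.6 × 1.0304 = 19.1662 knots

19.2 knots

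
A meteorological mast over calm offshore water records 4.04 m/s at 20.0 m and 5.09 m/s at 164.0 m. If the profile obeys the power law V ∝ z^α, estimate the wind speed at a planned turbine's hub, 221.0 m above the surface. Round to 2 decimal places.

First find α: α = ln(V₂/V₁)/ln(z₂/z₁) = ln(5.09/4.04)/ln(164.0/20.0) = 0.23103/2.10413 = 0.1098
Extrapolate from 164.0 m to 221.0 m: V₃ = 5.09 × (221.0/164.0)^0.1098 = 5.09 × 1.0333 = 5.2595 m/s

5.26 m/s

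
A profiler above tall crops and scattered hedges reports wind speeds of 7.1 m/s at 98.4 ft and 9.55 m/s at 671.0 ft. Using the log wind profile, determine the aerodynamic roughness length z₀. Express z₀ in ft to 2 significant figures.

z₀ ≈ 0.38 ft

Log law: V(z) ∝ ln(z/z₀). With r = V₁/V₂ = 7.1/9.55 = 0.74346,
r · ln(z₂/z₀) = ln(z₁/z₀) ⇒ ln z₀ = (ln z₁ − r·ln z₂)/(1 − r)
ln z₀ = (4.58904 − 0.74346×6.50877) / 0.25654 = -0.9743
z₀ = exp(-0.9743) = 0.3775 ft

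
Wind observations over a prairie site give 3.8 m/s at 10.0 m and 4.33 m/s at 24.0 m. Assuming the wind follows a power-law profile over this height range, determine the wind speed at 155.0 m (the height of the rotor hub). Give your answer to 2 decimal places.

5.72 m/s

First find α: α = ln(V₂/V₁)/ln(z₂/z₁) = ln(4.33/3.8)/ln(24.0/10.0) = 0.13057/0.87547 = 0.1491
Extrapolate from 24.0 m to 155.0 m: V₃ = 4.33 × (155.0/24.0)^0.1491 = 4.33 × 1.3207 = 5.7188 m/s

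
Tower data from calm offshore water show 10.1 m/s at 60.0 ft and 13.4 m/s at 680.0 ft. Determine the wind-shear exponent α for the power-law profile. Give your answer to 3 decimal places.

Power law: V₂/V₁ = (z₂/z₁)^α ⇒ α = ln(V₂/V₁) / ln(z₂/z₁)
α = ln(13.4/10.1) / ln(680.0/60.0) = ln(1.3267) / ln(11.3333)
  = 0.28272 / 2.42775 = 0.11645

α ≈ 0.116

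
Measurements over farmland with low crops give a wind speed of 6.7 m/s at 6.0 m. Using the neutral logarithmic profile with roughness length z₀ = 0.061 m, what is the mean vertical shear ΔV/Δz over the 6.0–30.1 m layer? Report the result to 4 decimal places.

Log law: V₂ = V₁ · ln(z₂/z₀)/ln(z₁/z₀) = 6.7 × 6.2014/4.5886 = 9.0548 m/s
ΔV/Δz = (9.0548 − 6.7)/(30.1 − 6.0) = 2.3548/24.1000 = 0.09771 m/s/m

0.0977 m/s/m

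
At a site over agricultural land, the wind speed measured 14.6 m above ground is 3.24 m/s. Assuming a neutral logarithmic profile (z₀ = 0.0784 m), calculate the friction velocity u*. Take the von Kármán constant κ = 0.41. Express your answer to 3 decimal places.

u* ≈ 0.254 m/s

Log law: V(z) = (u*/κ) · ln(z/z₀) ⇒ u* = κ · V / ln(z/z₀)
u* = 0.41 × 3.24 / ln(14.6/0.0784) = 0.41 × 3.24 / 5.2270
   = 1.3284 / 5.2270 = 0.2541 m/s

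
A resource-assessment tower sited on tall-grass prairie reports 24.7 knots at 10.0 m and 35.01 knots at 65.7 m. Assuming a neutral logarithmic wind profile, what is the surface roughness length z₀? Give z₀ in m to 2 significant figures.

Log law: V(z) ∝ ln(z/z₀). With r = V₁/V₂ = 24.7/35.01 = 0.70551,
r · ln(z₂/z₀) = ln(z₁/z₀) ⇒ ln z₀ = (ln z₁ − r·ln z₂)/(1 − r)
ln z₀ = (2.30259 − 0.70551×4.18510) / 0.29449 = -2.2074
z₀ = exp(-2.2074) = 0.1100 m

z₀ ≈ 0.11 m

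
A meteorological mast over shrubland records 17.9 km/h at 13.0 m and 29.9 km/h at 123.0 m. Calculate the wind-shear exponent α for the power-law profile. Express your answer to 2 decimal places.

Power law: V₂/V₁ = (z₂/z₁)^α ⇒ α = ln(V₂/V₁) / ln(z₂/z₁)
α = ln(29.9/17.9) / ln(123.0/13.0) = ln(1.6704) / ln(9.4615)
  = 0.51306 / 2.24723 = 0.22831

α ≈ 0.23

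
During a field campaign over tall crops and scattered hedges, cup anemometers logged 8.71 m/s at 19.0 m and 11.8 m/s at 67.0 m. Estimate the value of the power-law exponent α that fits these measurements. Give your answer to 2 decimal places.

Power law: V₂/V₁ = (z₂/z₁)^α ⇒ α = ln(V₂/V₁) / ln(z₂/z₁)
α = ln(11.8/8.71) / ln(67.0/19.0) = ln(1.3548) / ln(3.5263)
  = 0.30363 / 1.26025 = 0.24093

α ≈ 0.24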